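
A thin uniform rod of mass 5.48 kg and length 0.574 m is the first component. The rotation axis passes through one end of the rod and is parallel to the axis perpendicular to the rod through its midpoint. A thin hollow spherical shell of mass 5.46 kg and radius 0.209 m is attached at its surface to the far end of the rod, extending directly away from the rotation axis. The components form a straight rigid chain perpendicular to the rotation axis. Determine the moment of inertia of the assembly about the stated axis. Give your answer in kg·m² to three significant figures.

4.11

Thin rod: I_cm = (1/12)ML² = (1/12)(5.48)(0.574)² = 0.15046 kg·m²; centre at d = 0.287 m, so the parallel axis theorem gives I = 0.15046 + (5.48)(0.287)² = 0.60184 kg·m².
Spherical shell: I_cm = (2/3)MR² = (2/3)(5.46)(0.209)² = 0.159 kg·m²; centre at d = 0.287 + 0.287 + 0.209 = 0.783 m, so the parallel axis theorem gives I = 0.159 + (5.46)(0.783)² = 3.5065 kg·m².
Total I = 0.60184 + 3.5065 = 4.1083 kg·m².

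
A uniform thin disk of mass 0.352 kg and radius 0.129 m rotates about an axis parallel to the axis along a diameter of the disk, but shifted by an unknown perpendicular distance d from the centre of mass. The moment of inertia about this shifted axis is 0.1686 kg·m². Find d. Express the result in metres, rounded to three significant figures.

About the centre-of-mass axis, I_cm = (1/4)MR² = (1/4)(0.352)(0.129)² = 0.0014644 kg·m².
Parallel axis theorem: I = I_cm + Md², so Md² = 0.1686 − 0.0014644 = 0.16714 kg·m².
d = √(0.16714 / 0.352) = 0.68907 m.

0.689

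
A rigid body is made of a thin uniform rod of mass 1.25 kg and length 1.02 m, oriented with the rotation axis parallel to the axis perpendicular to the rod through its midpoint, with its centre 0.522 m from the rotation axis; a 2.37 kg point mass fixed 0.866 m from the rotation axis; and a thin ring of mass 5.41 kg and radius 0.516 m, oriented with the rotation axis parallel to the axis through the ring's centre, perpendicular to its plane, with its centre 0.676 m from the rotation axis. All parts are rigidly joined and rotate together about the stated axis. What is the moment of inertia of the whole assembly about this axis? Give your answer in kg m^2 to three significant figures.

6.14

Thin rod: I_cm = (1/12)ML² = (1/12)(1.25)(1.02)² = 0.10837 kg m^2; centre at d = 0.522 m, so I = I_cm + Md² gives I = 0.10837 + (1.25)(0.522)² = 0.44898 kg m^2.
Point mass: I_cm = 0; centre at d = 0.866 m, so I = I_cm + Md² gives I = 0 + (2.37)(0.866)² = 1.7774 kg m^2.
Thin ring: I_cm = MR² = (5.41)(0.516)² = 1.4404 kg m^2; centre at d = 0.676 m, so I = I_cm + Md² gives I = 1.4404 + (5.41)(0.676)² = 3.9127 kg m^2.
Total I = 0.44898 + 1.7774 + 3.9127 = 6.1391 kg m^2.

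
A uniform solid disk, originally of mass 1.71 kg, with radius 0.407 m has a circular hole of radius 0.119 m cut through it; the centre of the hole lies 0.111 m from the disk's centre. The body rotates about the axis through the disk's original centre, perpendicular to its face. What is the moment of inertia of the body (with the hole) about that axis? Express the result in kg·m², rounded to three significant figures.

0.139

Unpierced body about its centre: I₀ = (1/2)MR² = (1/2)(1.71)(0.407)² = 0.14163 kg·m².
The removed disk has mass m = M·(r/R)² = (1.71)(0.119/0.407)² = 0.14618 kg (same uniform areal density).
Its moment of inertia about the rotation axis (parallel-axis theorem): I_hole = (1/2)mr² + md² = (1/2)(0.14618)(0.119)² + (0.14618)(0.111)² = 0.0028362 kg·m².
Treating the hole as negative mass, I = I₀ − I_hole = 0.14163 − 0.0028362 = 0.13879 kg·m².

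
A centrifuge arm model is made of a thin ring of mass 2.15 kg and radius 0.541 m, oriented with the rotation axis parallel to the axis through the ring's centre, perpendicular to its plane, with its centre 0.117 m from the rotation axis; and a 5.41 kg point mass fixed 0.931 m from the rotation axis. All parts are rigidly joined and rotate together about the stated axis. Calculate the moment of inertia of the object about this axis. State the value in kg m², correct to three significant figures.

Thin ring: I_cm = MR² = (2.15)(0.541)² = 0.62926 kg m²; centre at d = 0.117 m, so I = I_cm + Md² gives I = 0.62926 + (2.15)(0.117)² = 0.6587 kg m².
Point mass: I_cm = 0; centre at d = 0.931 m, so I = I_cm + Md² gives I = 0 + (5.41)(0.931)² = 4.6892 kg m².
Total I = 0.6587 + 4.6892 = 5.3479 kg m².

5.35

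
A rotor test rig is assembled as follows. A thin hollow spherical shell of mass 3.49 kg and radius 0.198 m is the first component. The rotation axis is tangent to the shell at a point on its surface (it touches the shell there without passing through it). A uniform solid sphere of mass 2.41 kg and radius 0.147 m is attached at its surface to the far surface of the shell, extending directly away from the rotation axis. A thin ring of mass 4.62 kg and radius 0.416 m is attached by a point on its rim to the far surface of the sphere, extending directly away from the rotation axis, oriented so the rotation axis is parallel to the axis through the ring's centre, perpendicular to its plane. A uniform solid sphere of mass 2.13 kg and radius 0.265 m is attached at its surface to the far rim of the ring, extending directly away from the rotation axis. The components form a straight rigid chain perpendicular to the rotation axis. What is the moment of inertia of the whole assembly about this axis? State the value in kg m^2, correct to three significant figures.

14.3

Spherical shell: I_cm = (2/3)MR² = (2/3)(3.49)(0.198)² = 0.091215 kg m^2; centre at d = 0.198 m, so the parallel axis theorem gives I = 0.091215 + (3.49)(0.198)² = 0.22804 kg m^2.
Solid sphere: I_cm = (2/5)MR² = (2/5)(2.41)(0.147)² = 0.020831 kg m^2; centre at d = 0.198 + 0.198 + 0.147 = 0.543 m, so the parallel axis theorem gives I = 0.020831 + (2.41)(0.543)² = 0.73142 kg m^2.
Thin ring: I_cm = MR² = (4.62)(0.416)² = 0.79952 kg m^2; centre at d = 0.198 + 0.198 + 0.147 + 0.147 + 0.416 = 1.106 m, so the parallel axis theorem gives I = 0.79952 + (4.62)(1.106)² = 6.4509 kg m^2.
Solid sphere: I_cm = (2/5)MR² = (2/5)(2.13)(0.265)² = 0.059832 kg m^2; centre at d = 0.198 + 0.198 + 0.147 + 0.147 + 0.416 + 0.416 + 0.265 = 1.787 m, so the parallel axis theorem gives I = 0.059832 + (2.13)(1.787)² = 6.8617 kg m^2.
Total I = 0.22804 + 0.73142 + 6.4509 + 6.8617 = 14.272 kg m^2.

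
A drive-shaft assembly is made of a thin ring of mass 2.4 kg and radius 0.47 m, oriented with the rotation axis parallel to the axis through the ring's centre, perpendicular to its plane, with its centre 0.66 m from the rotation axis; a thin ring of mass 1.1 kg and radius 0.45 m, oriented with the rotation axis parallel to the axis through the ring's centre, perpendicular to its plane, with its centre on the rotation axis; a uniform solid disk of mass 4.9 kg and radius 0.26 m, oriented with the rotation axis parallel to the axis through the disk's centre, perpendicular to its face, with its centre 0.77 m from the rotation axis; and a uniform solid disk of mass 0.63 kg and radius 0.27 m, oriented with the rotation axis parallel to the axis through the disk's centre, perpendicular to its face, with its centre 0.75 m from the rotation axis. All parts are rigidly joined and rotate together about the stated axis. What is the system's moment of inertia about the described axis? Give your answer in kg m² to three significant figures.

Thin ring: I_cm = MR² = (2.4)(0.47)² = 0.53016 kg m²; centre at d = 0.66 m, so the parallel axis theorem gives I = 0.53016 + (2.4)(0.66)² = 1.5756 kg m².
Thin ring: I_cm = MR² = (1.1)(0.45)² = 0.22275 kg m²; axis through the centre, so I = 0.22275 kg m².
Solid disk: I_cm = (1/2)MR² = (1/2)(4.9)(0.26)² = 0.16562 kg m²; centre at d = 0.77 m, so the parallel axis theorem gives I = 0.16562 + (4.9)(0.77)² = 3.0708 kg m².
Solid disk: I_cm = (1/2)MR² = (1/2)(0.63)(0.27)² = 0.022964 kg m²; centre at d = 0.75 m, so the parallel axis theorem gives I = 0.022964 + (0.63)(0.75)² = 0.37734 kg m².
Total I = 1.5756 + 0.22275 + 3.0708 + 0.37734 = 5.2465 kg m².

5.25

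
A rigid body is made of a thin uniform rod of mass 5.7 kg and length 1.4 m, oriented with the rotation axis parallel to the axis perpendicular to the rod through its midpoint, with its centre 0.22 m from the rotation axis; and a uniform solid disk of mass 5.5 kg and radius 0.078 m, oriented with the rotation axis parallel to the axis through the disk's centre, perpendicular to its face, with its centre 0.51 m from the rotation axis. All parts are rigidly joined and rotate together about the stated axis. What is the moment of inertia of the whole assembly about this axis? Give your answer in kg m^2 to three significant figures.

Thin rod: I_cm = (1/12)ML² = (1/12)(5.7)(1.4)² = 0.931 kg m^2; centre at d = 0.22 m, so the parallel axis theorem gives I = 0.931 + (5.7)(0.22)² = 1.2069 kg m^2.
Solid disk: I_cm = (1/2)MR² = (1/2)(5.5)(0.078)² = 0.016731 kg m^2; centre at d = 0.51 m, so the parallel axis theorem gives I = 0.016731 + (5.5)(0.51)² = 1.4473 kg m^2.
Total I = 1.2069 + 1.4473 = 2.6542 kg m^2.

2.65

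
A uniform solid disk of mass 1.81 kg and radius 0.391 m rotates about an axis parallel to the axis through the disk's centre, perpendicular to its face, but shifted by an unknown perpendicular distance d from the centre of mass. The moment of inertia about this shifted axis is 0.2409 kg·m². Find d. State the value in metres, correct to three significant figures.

0.238

About the centre-of-mass axis, I_cm = (1/2)MR² = (1/2)(1.81)(0.391)² = 0.13836 kg·m².
Parallel axis theorem: I = I_cm + Md², so Md² = 0.2409 − 0.13836 = 0.10254 kg·m².
d = √(0.10254 / 1.81) = 0.23802 m.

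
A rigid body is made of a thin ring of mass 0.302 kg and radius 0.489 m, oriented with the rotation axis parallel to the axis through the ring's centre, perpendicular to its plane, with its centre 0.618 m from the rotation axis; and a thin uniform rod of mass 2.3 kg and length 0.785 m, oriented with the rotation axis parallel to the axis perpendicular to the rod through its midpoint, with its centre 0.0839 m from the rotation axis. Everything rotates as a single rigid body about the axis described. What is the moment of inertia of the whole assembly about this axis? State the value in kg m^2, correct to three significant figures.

0.322

Thin ring: I_cm = MR² = (0.302)(0.489)² = 0.072215 kg m^2; centre at d = 0.618 m, so I = I_cm + Md² gives I = 0.072215 + (0.302)(0.618)² = 0.18756 kg m^2.
Thin rod: I_cm = (1/12)ML² = (1/12)(2.3)(0.785)² = 0.11811 kg m^2; centre at d = 0.0839 m, so I = I_cm + Md² gives I = 0.11811 + (2.3)(0.0839)² = 0.1343 kg m^2.
Total I = 0.18756 + 0.1343 = 0.32186 kg m^2.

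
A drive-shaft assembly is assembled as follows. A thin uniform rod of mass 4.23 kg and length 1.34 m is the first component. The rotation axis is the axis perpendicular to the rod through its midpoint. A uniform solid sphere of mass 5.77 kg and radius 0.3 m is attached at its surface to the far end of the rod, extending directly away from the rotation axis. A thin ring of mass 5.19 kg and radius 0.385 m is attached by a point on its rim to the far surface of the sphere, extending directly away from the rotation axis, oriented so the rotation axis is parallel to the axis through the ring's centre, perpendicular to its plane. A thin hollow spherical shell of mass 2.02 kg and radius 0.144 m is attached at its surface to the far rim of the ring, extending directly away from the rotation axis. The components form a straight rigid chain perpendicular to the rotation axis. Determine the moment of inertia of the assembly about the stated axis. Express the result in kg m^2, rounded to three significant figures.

Thin rod: I_cm = (1/12)ML² = (1/12)(4.23)(1.34)² = 0.63295 kg m^2; axis through the centre, so I = 0.63295 kg m^2.
Solid sphere: I_cm = (2/5)MR² = (2/5)(5.77)(0.3)² = 0.20772 kg m^2; centre at d = 0.67 + 0.3 = 0.97 m, so the parallel axis theorem gives I = 0.20772 + (5.77)(0.97)² = 5.6367 kg m^2.
Thin ring: I_cm = MR² = (5.19)(0.385)² = 0.76929 kg m^2; centre at d = 0.67 + 0.3 + 0.3 + 0.385 = 1.655 m, so the parallel axis theorem gives I = 0.76929 + (5.19)(1.655)² = 14.985 kg m^2.
Spherical shell: I_cm = (2/3)MR² = (2/3)(2.02)(0.144)² = 0.027924 kg m^2; centre at d = 0.67 + 0.3 + 0.3 + 0.385 + 0.385 + 0.144 = 2.184 m, so the parallel axis theorem gives I = 0.027924 + (2.02)(2.184)² = 9.663 kg m^2.
Total I = 0.63295 + 5.6367 + 14.985 + 9.663 = 30.918 kg m^2.

30.9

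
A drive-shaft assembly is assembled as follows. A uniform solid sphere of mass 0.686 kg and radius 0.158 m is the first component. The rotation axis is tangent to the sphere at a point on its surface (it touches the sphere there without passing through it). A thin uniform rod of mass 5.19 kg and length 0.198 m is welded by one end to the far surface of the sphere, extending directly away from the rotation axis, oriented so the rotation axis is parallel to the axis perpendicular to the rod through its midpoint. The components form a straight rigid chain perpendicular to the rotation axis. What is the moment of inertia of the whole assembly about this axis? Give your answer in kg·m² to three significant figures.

Solid sphere: I_cm = (2/5)MR² = (2/5)(0.686)(0.158)² = 0.0068501 kg·m²; centre at d = 0.158 m, so the parallel axis theorem gives I = 0.0068501 + (0.686)(0.158)² = 0.023975 kg·m².
Thin rod: I_cm = (1/12)ML² = (1/12)(5.19)(0.198)² = 0.016956 kg·m²; centre at d = 0.158 + 0.158 + 0.099 = 0.415 m, so the parallel axis theorem gives I = 0.016956 + (5.19)(0.415)² = 0.9108 kg·m².
Total I = 0.023975 + 0.9108 = 0.93478 kg·m².

0.935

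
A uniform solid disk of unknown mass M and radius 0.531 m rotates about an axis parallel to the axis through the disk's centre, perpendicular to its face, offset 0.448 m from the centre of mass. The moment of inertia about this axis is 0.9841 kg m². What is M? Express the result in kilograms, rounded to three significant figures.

I = I_cm + Md² = (1/2)MR² + Md² = M·[0.5·(0.531)² + (0.448)²] = M·0.34168.
So M = 0.9841 / 0.34168 = 2.8801 kg.

2.88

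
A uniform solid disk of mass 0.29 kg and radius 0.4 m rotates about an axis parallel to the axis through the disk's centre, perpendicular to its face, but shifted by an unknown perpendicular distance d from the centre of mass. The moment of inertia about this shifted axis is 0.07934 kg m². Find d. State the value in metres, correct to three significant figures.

About the centre-of-mass axis, I_cm = (1/2)MR² = (1/2)(0.29)(0.4)² = 0.0232 kg m².
Parallel axis theorem: I = I_cm + Md², so Md² = 0.07934 − 0.0232 = 0.05614 kg m².
d = √(0.05614 / 0.29) = 0.43998 m.

0.440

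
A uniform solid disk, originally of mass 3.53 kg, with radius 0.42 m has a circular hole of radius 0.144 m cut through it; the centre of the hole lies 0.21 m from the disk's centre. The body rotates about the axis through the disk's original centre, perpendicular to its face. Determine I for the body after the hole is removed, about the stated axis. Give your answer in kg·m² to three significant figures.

0.289

Unpierced body about its centre: I₀ = (1/2)MR² = (1/2)(3.53)(0.42)² = 0.31135 kg·m².
The removed disk has mass m = M·(r/R)² = (3.53)(0.144/0.42)² = 0.41496 kg (same uniform areal density).
Its moment of inertia about the rotation axis (parallel-axis theorem): I_hole = (1/2)mr² + md² = (1/2)(0.41496)(0.144)² + (0.41496)(0.21)² = 0.022602 kg·m².
Treating the hole as negative mass, I = I₀ − I_hole = 0.31135 − 0.022602 = 0.28874 kg·m².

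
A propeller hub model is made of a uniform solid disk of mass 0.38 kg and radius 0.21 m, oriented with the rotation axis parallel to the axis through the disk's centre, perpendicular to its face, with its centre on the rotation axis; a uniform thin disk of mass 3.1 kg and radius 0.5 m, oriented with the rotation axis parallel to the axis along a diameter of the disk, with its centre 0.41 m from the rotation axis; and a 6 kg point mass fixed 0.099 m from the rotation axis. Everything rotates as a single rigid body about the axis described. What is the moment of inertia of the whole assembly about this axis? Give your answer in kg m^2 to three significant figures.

Solid disk: I_cm = (1/2)MR² = (1/2)(0.38)(0.21)² = 0.008379 kg m^2; axis through the centre, so I = 0.008379 kg m^2.
Thin disk: I_cm = (1/4)MR² = (1/4)(3.1)(0.5)² = 0.19375 kg m^2; centre at d = 0.41 m, so the parallel axis theorem gives I = 0.19375 + (3.1)(0.41)² = 0.71486 kg m^2.
Point mass: I_cm = 0; centre at d = 0.099 m, so the parallel axis theorem gives I = 0 + (6)(0.099)² = 0.058806 kg m^2.
Total I = 0.008379 + 0.71486 + 0.058806 = 0.78204 kg m^2.

0.782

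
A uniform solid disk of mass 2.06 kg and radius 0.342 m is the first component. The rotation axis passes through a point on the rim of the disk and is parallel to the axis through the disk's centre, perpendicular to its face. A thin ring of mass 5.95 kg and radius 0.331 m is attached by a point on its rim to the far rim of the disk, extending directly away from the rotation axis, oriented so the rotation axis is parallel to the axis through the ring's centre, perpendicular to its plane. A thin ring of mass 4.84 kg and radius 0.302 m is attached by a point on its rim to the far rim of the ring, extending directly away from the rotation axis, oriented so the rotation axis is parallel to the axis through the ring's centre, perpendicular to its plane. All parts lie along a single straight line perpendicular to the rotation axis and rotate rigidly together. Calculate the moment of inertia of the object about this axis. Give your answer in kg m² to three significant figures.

20.7

Solid disk: I_cm = (1/2)MR² = (1/2)(2.06)(0.342)² = 0.12047 kg m²; centre at d = 0.342 m, so I = I_cm + Md² gives I = 0.12047 + (2.06)(0.342)² = 0.36142 kg m².
Thin ring: I_cm = MR² = (5.95)(0.331)² = 0.65189 kg m²; centre at d = 0.342 + 0.342 + 0.331 = 1.015 m, so I = I_cm + Md² gives I = 0.65189 + (5.95)(1.015)² = 6.7817 kg m².
Thin ring: I_cm = MR² = (4.84)(0.302)² = 0.44143 kg m²; centre at d = 0.342 + 0.342 + 0.331 + 0.331 + 0.302 = 1.648 m, so I = I_cm + Md² gives I = 0.44143 + (4.84)(1.648)² = 13.586 kg m².
Total I = 0.36142 + 6.7817 + 13.586 = 20.73 kg m².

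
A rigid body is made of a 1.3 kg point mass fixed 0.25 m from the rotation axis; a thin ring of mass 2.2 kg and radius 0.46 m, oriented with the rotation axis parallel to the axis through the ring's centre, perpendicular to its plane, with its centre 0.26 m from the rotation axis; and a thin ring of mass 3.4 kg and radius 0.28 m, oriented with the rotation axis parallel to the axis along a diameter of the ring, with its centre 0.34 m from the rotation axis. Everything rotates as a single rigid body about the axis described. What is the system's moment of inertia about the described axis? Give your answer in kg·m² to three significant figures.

Point mass: I_cm = 0; centre at d = 0.25 m, so I = I_cm + Md² gives I = 0 + (1.3)(0.25)² = 0.08125 kg·m².
Thin ring: I_cm = MR² = (2.2)(0.46)² = 0.46552 kg·m²; centre at d = 0.26 m, so I = I_cm + Md² gives I = 0.46552 + (2.2)(0.26)² = 0.61424 kg·m².
Thin ring: I_cm = (1/2)MR² = (1/2)(3.4)(0.28)² = 0.13328 kg·m²; centre at d = 0.34 m, so I = I_cm + Md² gives I = 0.13328 + (3.4)(0.34)² = 0.52632 kg·m².
Total I = 0.08125 + 0.61424 + 0.52632 = 1.2218 kg·m².

1.22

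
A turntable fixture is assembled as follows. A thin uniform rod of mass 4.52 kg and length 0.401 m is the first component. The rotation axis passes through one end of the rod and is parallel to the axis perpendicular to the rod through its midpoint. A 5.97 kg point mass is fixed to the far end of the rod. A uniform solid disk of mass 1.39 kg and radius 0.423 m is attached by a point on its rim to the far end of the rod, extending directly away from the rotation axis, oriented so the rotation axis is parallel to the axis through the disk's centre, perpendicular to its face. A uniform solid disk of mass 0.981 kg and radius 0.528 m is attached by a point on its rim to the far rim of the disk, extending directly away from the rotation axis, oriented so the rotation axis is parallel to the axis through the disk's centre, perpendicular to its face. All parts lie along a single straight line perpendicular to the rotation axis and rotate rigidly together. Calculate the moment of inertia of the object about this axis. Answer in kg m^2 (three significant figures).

5.50

Thin rod: I_cm = (1/12)ML² = (1/12)(4.52)(0.401)² = 0.060568 kg m^2; centre at d = 0.2005 m, so I = I_cm + Md² gives I = 0.060568 + (4.52)(0.2005)² = 0.24227 kg m^2.
Point mass: I_cm = 0; centre at d = 0.2005 + 0.2005 = 0.401 m, so I = I_cm + Md² gives I = 0 + (5.97)(0.401)² = 0.95998 kg m^2.
Solid disk: I_cm = (1/2)MR² = (1/2)(1.39)(0.423)² = 0.12436 kg m^2; centre at d = 0.2005 + 0.2005 + 0.423 = 0.824 m, so I = I_cm + Md² gives I = 0.12436 + (1.39)(0.824)² = 1.0681 kg m^2.
Solid disk: I_cm = (1/2)MR² = (1/2)(0.981)(0.528)² = 0.13674 kg m^2; centre at d = 0.2005 + 0.2005 + 0.423 + 0.423 + 0.528 = 1.775 m, so I = I_cm + Md² gives I = 0.13674 + (0.981)(1.775)² = 3.2275 kg m^2.
Total I = 0.24227 + 0.95998 + 1.0681 + 3.2275 = 5.4979 kg m^2.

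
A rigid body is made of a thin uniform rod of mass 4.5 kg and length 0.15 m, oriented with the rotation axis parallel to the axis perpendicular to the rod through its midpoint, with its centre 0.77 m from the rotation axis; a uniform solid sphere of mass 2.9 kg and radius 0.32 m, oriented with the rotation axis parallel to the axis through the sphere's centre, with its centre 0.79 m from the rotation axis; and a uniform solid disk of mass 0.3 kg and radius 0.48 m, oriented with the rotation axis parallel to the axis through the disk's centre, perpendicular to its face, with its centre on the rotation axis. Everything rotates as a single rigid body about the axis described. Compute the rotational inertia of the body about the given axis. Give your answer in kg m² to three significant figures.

4.64

Thin rod: I_cm = (1/12)ML² = (1/12)(4.5)(0.15)² = 0.0084375 kg m²; centre at d = 0.77 m, so I = I_cm + Md² gives I = 0.0084375 + (4.5)(0.77)² = 2.6765 kg m².
Solid sphere: I_cm = (2/5)MR² = (2/5)(2.9)(0.32)² = 0.11878 kg m²; centre at d = 0.79 m, so I = I_cm + Md² gives I = 0.11878 + (2.9)(0.79)² = 1.9287 kg m².
Solid disk: I_cm = (1/2)MR² = (1/2)(0.3)(0.48)² = 0.03456 kg m²; axis through the centre, so I = 0.03456 kg m².
Total I = 2.6765 + 1.9287 + 0.03456 = 4.6397 kg m².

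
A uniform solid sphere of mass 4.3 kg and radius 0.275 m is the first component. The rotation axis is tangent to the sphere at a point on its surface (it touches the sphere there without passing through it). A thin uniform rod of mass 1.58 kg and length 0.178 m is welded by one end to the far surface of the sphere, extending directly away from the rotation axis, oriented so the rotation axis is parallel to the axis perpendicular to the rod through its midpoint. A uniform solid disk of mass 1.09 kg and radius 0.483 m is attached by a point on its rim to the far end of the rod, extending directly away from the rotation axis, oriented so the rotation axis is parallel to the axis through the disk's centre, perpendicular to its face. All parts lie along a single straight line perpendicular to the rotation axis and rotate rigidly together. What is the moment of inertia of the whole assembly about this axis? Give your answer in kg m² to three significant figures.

2.83

Solid sphere: I_cm = (2/5)MR² = (2/5)(4.3)(0.275)² = 0.13008 kg m²; centre at d = 0.275 m, so the parallel axis theorem gives I = 0.13008 + (4.3)(0.275)² = 0.45526 kg m².
Thin rod: I_cm = (1/12)ML² = (1/12)(1.58)(0.178)² = 0.0041717 kg m²; centre at d = 0.275 + 0.275 + 0.089 = 0.639 m, so the parallel axis theorem gives I = 0.0041717 + (1.58)(0.639)² = 0.64932 kg m².
Solid disk: I_cm = (1/2)MR² = (1/2)(1.09)(0.483)² = 0.12714 kg m²; centre at d = 0.275 + 0.275 + 0.089 + 0.089 + 0.483 = 1.211 m, so the parallel axis theorem gives I = 0.12714 + (1.09)(1.211)² = 1.7257 kg m².
Total I = 0.45526 + 0.64932 + 1.7257 = 2.8302 kg m².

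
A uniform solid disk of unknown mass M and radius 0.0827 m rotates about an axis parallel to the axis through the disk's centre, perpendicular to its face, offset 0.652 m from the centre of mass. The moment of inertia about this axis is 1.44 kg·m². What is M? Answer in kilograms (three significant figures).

I = I_cm + Md² = (1/2)MR² + Md² = M·[0.5·(0.0827)² + (0.652)²] = M·0.42852.
So M = 1.44 / 0.42852 = 3.3604 kg.

3.36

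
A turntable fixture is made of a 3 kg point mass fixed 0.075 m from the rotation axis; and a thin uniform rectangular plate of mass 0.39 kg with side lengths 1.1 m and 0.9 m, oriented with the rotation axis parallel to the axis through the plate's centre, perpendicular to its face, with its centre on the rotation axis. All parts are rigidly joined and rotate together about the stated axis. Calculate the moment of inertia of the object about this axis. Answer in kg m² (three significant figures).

Point mass: I_cm = 0; centre at d = 0.075 m, so the parallel axis theorem gives I = 0 + (3)(0.075)² = 0.016875 kg m².
Rectangular plate: I_cm = (1/12)M(a²+b²) = (1/12)(0.39)[(1.1)² + (0.9)²] = 0.06565 kg m²; axis through the centre, so I = 0.06565 kg m².
Total I = 0.016875 + 0.06565 = 0.082525 kg m².

0.0825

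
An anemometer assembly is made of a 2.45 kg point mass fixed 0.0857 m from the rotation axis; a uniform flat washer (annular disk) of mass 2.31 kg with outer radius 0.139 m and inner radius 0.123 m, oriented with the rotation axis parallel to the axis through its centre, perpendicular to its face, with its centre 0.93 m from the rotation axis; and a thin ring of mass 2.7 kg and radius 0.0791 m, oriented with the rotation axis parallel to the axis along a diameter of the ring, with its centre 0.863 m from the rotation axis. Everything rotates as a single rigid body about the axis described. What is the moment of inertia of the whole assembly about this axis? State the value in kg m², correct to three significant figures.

Point mass: I_cm = 0; centre at d = 0.0857 m, so the parallel axis theorem gives I = 0 + (2.45)(0.0857)² = 0.017994 kg m².
Annular disk: I_cm = (1/2)M(R²+r²) = (1/2)(2.31)[(0.139)² + (0.123)²] = 0.03979 kg m²; centre at d = 0.93 m, so the parallel axis theorem gives I = 0.03979 + (2.31)(0.93)² = 2.0377 kg m².
Thin ring: I_cm = (1/2)MR² = (1/2)(2.7)(0.0791)² = 0.0084467 kg m²; centre at d = 0.863 m, so the parallel axis theorem gives I = 0.0084467 + (2.7)(0.863)² = 2.0193 kg m².
Total I = 0.017994 + 2.0377 + 2.0193 = 4.075 kg m².

4.08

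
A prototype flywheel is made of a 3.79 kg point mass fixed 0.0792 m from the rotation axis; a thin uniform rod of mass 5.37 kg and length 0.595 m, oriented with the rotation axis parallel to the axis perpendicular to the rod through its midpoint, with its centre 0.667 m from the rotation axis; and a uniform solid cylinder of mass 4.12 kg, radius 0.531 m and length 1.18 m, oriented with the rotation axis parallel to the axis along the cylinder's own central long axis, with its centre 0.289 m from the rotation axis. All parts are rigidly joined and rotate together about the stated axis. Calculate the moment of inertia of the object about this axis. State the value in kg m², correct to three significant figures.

3.50

Point mass: I_cm = 0; centre at d = 0.0792 m, so the parallel axis theorem gives I = 0 + (3.79)(0.0792)² = 0.023773 kg m².
Thin rod: I_cm = (1/12)ML² = (1/12)(5.37)(0.595)² = 0.15843 kg m²; centre at d = 0.667 m, so the parallel axis theorem gives I = 0.15843 + (5.37)(0.667)² = 2.5475 kg m².
Solid cylinder: I_cm = (1/2)MR² = (1/2)(4.12)(0.531)² = 0.58084 kg m²; centre at d = 0.289 m, so the parallel axis theorem gives I = 0.58084 + (4.12)(0.289)² = 0.92495 kg m².
Total I = 0.023773 + 2.5475 + 0.92495 = 3.4962 kg m².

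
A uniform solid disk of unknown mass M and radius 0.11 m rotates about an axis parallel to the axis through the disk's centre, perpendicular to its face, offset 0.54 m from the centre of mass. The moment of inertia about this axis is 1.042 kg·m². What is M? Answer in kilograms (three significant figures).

3.50

I = I_cm + Md² = (1/2)MR² + Md² = M·[0.5·(0.11)² + (0.54)²] = M·0.29765.
So M = 1.042 / 0.29765 = 3.5008 kg.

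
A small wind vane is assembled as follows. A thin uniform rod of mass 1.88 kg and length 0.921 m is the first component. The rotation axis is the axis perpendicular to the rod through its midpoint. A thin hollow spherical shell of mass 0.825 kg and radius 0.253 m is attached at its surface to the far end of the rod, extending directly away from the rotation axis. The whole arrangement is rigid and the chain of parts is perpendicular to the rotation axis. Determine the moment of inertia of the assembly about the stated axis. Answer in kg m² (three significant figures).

0.588

Thin rod: I_cm = (1/12)ML² = (1/12)(1.88)(0.921)² = 0.13289 kg m²; axis through the centre, so I = 0.13289 kg m².
Spherical shell: I_cm = (2/3)MR² = (2/3)(0.825)(0.253)² = 0.035205 kg m²; centre at d = 0.4605 + 0.253 = 0.7135 m, so the parallel axis theorem gives I = 0.035205 + (0.825)(0.7135)² = 0.4552 kg m².
Total I = 0.13289 + 0.4552 = 0.58809 kg m².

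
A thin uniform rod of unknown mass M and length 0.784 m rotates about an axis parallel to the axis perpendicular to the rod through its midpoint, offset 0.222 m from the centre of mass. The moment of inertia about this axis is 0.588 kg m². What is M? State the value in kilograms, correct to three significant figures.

5.85

I = I_cm + Md² = (1/12)ML² + Md² = M·[0.0833333·(0.784)² + (0.222)²] = M·0.10051.
So M = 0.588 / 0.10051 = 5.8504 kg.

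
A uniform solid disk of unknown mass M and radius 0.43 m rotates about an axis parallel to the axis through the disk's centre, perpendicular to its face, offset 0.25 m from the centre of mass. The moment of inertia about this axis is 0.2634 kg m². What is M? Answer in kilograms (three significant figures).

I = I_cm + Md² = (1/2)MR² + Md² = M·[0.5·(0.43)² + (0.25)²] = M·0.15495.
So M = 0.2634 / 0.15495 = 1.6999 kg.

1.70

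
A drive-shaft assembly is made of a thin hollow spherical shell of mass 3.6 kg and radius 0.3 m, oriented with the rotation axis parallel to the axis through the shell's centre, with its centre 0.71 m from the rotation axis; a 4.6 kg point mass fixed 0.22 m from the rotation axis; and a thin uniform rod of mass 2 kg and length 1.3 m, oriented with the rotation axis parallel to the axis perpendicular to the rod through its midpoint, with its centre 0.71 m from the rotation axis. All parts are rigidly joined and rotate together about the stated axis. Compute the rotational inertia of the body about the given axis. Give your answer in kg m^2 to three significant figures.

3.54

Spherical shell: I_cm = (2/3)MR² = (2/3)(3.6)(0.3)² = 0.216 kg m^2; centre at d = 0.71 m, so the parallel axis theorem gives I = 0.216 + (3.6)(0.71)² = 2.0308 kg m^2.
Point mass: I_cm = 0; centre at d = 0.22 m, so the parallel axis theorem gives I = 0 + (4.6)(0.22)² = 0.22264 kg m^2.
Thin rod: I_cm = (1/12)ML² = (1/12)(2)(1.3)² = 0.28167 kg m^2; centre at d = 0.71 m, so the parallel axis theorem gives I = 0.28167 + (2)(0.71)² = 1.2899 kg m^2.
Total I = 2.0308 + 0.22264 + 1.2899 = 3.5433 kg m^2.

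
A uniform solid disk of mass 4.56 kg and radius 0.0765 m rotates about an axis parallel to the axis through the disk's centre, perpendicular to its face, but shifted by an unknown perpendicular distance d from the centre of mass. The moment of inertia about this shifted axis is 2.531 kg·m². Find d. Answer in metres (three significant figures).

0.743

About the centre-of-mass axis, I_cm = (1/2)MR² = (1/2)(4.56)(0.0765)² = 0.013343 kg·m².
Parallel axis theorem: I = I_cm + Md², so Md² = 2.531 − 0.013343 = 2.5177 kg·m².
d = √(2.5177 / 4.56) = 0.74305 m.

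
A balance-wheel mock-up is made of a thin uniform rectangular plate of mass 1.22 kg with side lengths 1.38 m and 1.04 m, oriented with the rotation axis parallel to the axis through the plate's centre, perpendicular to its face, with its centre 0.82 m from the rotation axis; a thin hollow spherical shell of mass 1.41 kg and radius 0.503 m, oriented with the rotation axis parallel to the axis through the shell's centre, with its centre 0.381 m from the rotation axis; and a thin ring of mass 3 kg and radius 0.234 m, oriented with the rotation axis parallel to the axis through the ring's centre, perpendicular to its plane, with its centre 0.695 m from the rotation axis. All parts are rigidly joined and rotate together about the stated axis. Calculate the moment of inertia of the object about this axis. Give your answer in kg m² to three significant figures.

Rectangular plate: I_cm = (1/12)M(a²+b²) = (1/12)(1.22)[(1.38)² + (1.04)²] = 0.30358 kg m²; centre at d = 0.82 m, so I = I_cm + Md² gives I = 0.30358 + (1.22)(0.82)² = 1.1239 kg m².
Spherical shell: I_cm = (2/3)MR² = (2/3)(1.41)(0.503)² = 0.23783 kg m²; centre at d = 0.381 m, so I = I_cm + Md² gives I = 0.23783 + (1.41)(0.381)² = 0.44251 kg m².
Thin ring: I_cm = MR² = (3)(0.234)² = 0.16427 kg m²; centre at d = 0.695 m, so I = I_cm + Md² gives I = 0.16427 + (3)(0.695)² = 1.6133 kg m².
Total I = 1.1239 + 0.44251 + 1.6133 = 3.1798 kg m².

3.18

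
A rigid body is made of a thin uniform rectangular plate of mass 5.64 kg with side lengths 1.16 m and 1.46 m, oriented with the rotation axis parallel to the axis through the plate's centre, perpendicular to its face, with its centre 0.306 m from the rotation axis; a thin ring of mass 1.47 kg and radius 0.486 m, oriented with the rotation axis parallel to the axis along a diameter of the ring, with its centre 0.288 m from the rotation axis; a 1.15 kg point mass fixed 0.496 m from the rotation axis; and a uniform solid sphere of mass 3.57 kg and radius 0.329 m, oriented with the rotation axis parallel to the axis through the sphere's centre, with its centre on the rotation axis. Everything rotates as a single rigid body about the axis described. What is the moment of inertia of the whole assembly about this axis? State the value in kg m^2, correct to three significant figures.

Rectangular plate: I_cm = (1/12)M(a²+b²) = (1/12)(5.64)[(1.16)² + (1.46)²] = 1.6343 kg m^2; centre at d = 0.306 m, so the parallel axis theorem gives I = 1.6343 + (5.64)(0.306)² = 2.1624 kg m^2.
Thin ring: I_cm = (1/2)MR² = (1/2)(1.47)(0.486)² = 0.1736 kg m^2; centre at d = 0.288 m, so the parallel axis theorem gives I = 0.1736 + (1.47)(0.288)² = 0.29553 kg m^2.
Point mass: I_cm = 0; centre at d = 0.496 m, so the parallel axis theorem gives I = 0 + (1.15)(0.496)² = 0.28292 kg m^2.
Solid sphere: I_cm = (2/5)MR² = (2/5)(3.57)(0.329)² = 0.15457 kg m^2; axis through the centre, so I = 0.15457 kg m^2.
Total I = 2.1624 + 0.29553 + 0.28292 + 0.15457 = 2.8954 kg m^2.

2.90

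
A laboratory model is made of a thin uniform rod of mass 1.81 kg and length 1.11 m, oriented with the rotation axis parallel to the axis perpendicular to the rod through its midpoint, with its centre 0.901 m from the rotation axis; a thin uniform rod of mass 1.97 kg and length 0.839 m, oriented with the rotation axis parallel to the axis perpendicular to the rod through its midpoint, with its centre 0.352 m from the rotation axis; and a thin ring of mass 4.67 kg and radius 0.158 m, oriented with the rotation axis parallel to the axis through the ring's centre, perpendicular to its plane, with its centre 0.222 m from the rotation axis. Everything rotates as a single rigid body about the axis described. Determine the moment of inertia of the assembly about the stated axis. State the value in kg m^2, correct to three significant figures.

Thin rod: I_cm = (1/12)ML² = (1/12)(1.81)(1.11)² = 0.18584 kg m^2; centre at d = 0.901 m, so I = I_cm + Md² gives I = 0.18584 + (1.81)(0.901)² = 1.6552 kg m^2.
Thin rod: I_cm = (1/12)ML² = (1/12)(1.97)(0.839)² = 0.11556 kg m^2; centre at d = 0.352 m, so I = I_cm + Md² gives I = 0.11556 + (1.97)(0.352)² = 0.35965 kg m^2.
Thin ring: I_cm = MR² = (4.67)(0.158)² = 0.11658 kg m^2; centre at d = 0.222 m, so I = I_cm + Md² gives I = 0.11658 + (4.67)(0.222)² = 0.34674 kg m^2.
Total I = 1.6552 + 0.35965 + 0.34674 = 2.3616 kg m^2.

2.36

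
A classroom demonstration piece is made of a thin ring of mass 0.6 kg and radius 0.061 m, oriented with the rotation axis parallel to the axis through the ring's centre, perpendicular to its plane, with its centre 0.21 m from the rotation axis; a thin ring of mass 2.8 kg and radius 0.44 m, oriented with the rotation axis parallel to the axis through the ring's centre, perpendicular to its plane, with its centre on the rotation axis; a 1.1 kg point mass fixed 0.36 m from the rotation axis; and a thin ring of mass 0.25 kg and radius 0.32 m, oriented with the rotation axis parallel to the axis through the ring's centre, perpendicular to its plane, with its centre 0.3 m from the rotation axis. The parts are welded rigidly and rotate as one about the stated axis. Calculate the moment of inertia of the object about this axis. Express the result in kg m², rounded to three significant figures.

Thin ring: I_cm = MR² = (0.6)(0.061)² = 0.0022326 kg m²; centre at d = 0.21 m, so the parallel axis theorem gives I = 0.0022326 + (0.6)(0.21)² = 0.028693 kg m².
Thin ring: I_cm = MR² = (2.8)(0.44)² = 0.54208 kg m²; axis through the centre, so I = 0.54208 kg m².
Point mass: I_cm = 0; centre at d = 0.36 m, so the parallel axis theorem gives I = 0 + (1.1)(0.36)² = 0.14256 kg m².
Thin ring: I_cm = MR² = (0.25)(0.32)² = 0.0256 kg m²; centre at d = 0.3 m, so the parallel axis theorem gives I = 0.0256 + (0.25)(0.3)² = 0.0481 kg m².
Total I = 0.028693 + 0.54208 + 0.14256 + 0.0481 = 0.76143 kg m².

0.761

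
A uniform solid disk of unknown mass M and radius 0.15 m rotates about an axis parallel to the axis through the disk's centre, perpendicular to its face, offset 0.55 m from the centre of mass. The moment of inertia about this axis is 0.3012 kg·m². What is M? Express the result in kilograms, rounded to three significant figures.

0.960

I = I_cm + Md² = (1/2)MR² + Md² = M·[0.5·(0.15)² + (0.55)²] = M·0.31375.
So M = 0.3012 / 0.31375 = 0.96 kg.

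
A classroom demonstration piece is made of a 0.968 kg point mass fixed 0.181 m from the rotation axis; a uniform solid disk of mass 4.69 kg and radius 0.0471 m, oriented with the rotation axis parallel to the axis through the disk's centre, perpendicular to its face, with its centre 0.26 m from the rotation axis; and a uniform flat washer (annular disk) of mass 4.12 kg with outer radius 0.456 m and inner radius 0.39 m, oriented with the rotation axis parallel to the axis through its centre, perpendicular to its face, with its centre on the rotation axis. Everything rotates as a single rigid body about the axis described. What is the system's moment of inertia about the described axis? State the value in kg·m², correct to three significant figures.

Point mass: I_cm = 0; centre at d = 0.181 m, so I = I_cm + Md² gives I = 0 + (0.968)(0.181)² = 0.031713 kg·m².
Solid disk: I_cm = (1/2)MR² = (1/2)(4.69)(0.0471)² = 0.0052022 kg·m²; centre at d = 0.26 m, so I = I_cm + Md² gives I = 0.0052022 + (4.69)(0.26)² = 0.32225 kg·m².
Annular disk: I_cm = (1/2)M(R²+r²) = (1/2)(4.12)[(0.456)² + (0.39)²] = 0.74167 kg·m²; axis through the centre, so I = 0.74167 kg·m².
Total I = 0.031713 + 0.32225 + 0.74167 = 1.0956 kg·m².

1.10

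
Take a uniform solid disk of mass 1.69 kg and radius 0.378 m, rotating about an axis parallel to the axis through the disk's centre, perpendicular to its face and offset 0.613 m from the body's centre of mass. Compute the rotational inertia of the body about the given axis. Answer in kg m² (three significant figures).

I_cm = (1/2)MR² = (1/2)(1.69)(0.378)² = 0.12074 kg m²; centre at d = 0.613 m, so I = I_cm + Md² gives I = 0.12074 + (1.69)(0.613)² = 0.75579 kg m².

0.756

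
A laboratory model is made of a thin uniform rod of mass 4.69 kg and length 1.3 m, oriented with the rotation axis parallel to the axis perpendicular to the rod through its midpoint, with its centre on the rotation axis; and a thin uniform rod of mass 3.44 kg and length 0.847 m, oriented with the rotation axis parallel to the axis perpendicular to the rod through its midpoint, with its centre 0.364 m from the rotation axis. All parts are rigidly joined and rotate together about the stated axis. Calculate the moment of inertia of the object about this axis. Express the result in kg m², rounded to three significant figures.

1.32

Thin rod: I_cm = (1/12)ML² = (1/12)(4.69)(1.3)² = 0.66051 kg m²; axis through the centre, so I = 0.66051 kg m².
Thin rod: I_cm = (1/12)ML² = (1/12)(3.44)(0.847)² = 0.20566 kg m²; centre at d = 0.364 m, so the parallel axis theorem gives I = 0.20566 + (3.44)(0.364)² = 0.66144 kg m².
Total I = 0.66051 + 0.66144 = 1.322 kg m².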